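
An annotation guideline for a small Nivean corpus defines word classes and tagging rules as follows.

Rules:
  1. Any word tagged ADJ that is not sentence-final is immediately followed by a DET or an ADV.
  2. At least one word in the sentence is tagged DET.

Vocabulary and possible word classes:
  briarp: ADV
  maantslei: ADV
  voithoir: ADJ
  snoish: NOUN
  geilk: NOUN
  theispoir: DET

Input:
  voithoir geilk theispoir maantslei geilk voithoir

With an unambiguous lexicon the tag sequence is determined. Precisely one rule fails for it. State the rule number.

1

Fixed tagging: ADJ NOUN DET ADV NOUN ADJ.
Checking each rule: R1 ✗, R2 ✓.
Only rule 1 fails.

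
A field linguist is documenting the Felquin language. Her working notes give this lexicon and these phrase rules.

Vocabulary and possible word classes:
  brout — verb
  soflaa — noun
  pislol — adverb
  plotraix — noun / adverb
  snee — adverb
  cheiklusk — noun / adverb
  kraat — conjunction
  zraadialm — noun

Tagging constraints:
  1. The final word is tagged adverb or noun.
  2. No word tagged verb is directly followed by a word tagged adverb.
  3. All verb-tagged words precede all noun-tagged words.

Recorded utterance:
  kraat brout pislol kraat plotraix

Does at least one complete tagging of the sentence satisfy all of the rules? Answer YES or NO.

NO

Candidates per position — 1:kraat {conjunction}; 2:brout {verb}; 3:pislol {adverb}; 4:kraat {conjunction}; 5:plotraix {noun,adverb}.
Rule 2 cannot be satisfied by any choice of tags from the lexicon.
So there is no consistent tagging.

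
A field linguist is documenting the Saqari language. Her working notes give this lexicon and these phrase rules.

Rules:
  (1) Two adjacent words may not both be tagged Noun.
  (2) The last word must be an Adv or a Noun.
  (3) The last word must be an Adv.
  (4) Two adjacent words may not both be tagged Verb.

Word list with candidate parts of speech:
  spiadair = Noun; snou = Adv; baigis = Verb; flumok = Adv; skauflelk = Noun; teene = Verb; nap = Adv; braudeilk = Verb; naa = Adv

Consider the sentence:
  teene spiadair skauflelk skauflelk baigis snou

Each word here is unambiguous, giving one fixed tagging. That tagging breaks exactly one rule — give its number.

1

Fixed tagging: Verb Noun Noun Noun Verb Adv.
Applying the rules: R1 fails, R2 ok, R3 ok, R4 ok.
Only rule 1 fails.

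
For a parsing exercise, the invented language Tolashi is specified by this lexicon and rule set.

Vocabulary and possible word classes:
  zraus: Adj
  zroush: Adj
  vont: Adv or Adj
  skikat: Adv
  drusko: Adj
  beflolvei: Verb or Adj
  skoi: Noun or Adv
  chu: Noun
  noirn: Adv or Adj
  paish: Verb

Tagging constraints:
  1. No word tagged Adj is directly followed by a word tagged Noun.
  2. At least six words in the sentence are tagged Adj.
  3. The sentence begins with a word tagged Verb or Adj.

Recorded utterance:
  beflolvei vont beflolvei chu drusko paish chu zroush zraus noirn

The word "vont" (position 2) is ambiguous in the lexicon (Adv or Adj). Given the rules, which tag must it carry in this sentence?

Candidates per position — 1:beflolvei {Verb,Adj}; 2:vont {Adv,Adj}; 3:beflolvei {Verb,Adj}; 4:chu {Noun}; 5:drusko {Adj}; 6:paish {Verb}; 7:chu {Noun}; 8:zroush {Adj}; 9:zraus {Adj}; 10:noirn {Adv,Adj}.
Position 3: tagging it Adj would leave rule 1 unsatisfiable, so it must be Verb.
Position 10: tagging it Adv would leave rule 2 unsatisfiable, so it must be Adj.
Position 1: tagging it Verb would leave rule 2 unsatisfiable, so it must be Adj.
Position 2: tagging it Adv would leave rule 2 unsatisfiable, so it must be Adj.
So the tagging must be: Adj Adj Verb Noun Adj Verb Noun Adj Adj Adj.
Checking: rule 1 ok; rule 2 ok; rule 3 ok.

Adj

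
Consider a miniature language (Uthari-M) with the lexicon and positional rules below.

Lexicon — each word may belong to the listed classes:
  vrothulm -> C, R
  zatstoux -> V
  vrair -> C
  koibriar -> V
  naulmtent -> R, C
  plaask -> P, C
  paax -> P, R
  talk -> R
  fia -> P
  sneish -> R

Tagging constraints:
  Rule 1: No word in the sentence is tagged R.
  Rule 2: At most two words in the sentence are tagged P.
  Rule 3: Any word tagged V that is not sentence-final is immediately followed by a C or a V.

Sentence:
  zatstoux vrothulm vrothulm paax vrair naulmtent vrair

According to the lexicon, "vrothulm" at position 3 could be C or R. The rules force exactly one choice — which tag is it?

Candidates per position — 1:zatstoux {V}; 2:vrothulm {C,R}; 3:vrothulm {C,R}; 4:paax {P,R}; 5:vrair {C}; 6:naulmtent {R,C}; 7:vrair {C}.
Position 2: tagging it R would leave rule 1 unsatisfiable, so it must be C.
Position 3: tagging it R would leave rule 1 unsatisfiable, so it must be C.
Position 4: tagging it R would leave rule 1 unsatisfiable, so it must be P.
Position 6: tagging it R would leave rule 1 unsatisfiable, so it must be C.
So the tagging must be: V C C P C C C.
Check: rule 1 ✓; rule 2 ✓; rule 3 ✓.

C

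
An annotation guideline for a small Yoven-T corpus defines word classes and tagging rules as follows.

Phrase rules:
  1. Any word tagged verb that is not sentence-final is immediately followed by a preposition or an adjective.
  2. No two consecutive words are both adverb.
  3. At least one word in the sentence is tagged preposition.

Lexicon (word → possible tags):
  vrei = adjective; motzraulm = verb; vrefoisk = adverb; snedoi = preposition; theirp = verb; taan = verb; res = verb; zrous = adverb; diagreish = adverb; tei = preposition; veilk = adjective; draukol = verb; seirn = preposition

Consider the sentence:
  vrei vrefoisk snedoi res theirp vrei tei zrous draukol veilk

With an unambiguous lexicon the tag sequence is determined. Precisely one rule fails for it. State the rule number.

1

Fixed tagging: adjective adverb preposition verb verb adjective preposition adverb verb adjective.
Applying the rules: R1 fails, R2 ok, R3 ok.
Only rule 1 fails.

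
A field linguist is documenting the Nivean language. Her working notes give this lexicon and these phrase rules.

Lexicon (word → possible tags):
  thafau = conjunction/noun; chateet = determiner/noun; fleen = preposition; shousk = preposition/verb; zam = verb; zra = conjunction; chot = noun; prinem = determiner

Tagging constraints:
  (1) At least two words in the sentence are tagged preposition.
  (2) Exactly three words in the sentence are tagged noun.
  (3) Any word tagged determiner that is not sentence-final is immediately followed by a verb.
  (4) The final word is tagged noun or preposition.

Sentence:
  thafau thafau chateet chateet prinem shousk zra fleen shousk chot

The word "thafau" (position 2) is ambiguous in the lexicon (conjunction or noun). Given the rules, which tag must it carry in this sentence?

Candidates per position — 1:thafau {conjunction,noun}; 2:thafau {conjunction,noun}; 3:chateet {determiner,noun}; 4:chateet {determiner,noun}; 5:prinem {determiner}; 6:shousk {preposition,verb}; 7:zra {conjunction}; 8:fleen {preposition}; 9:shousk {preposition,verb}; 10:chot {noun}.
Position 3: determiner is ruled out by rule 3; that leaves noun.
Position 4: determiner is ruled out by rule 3; that leaves noun.
Position 6: preposition is ruled out by rule 3; that leaves verb.
Position 9: verb is ruled out by rule 1; that leaves preposition.
Position 1: noun is ruled out by rule 2; that leaves conjunction.
Position 2: noun is ruled out by rule 2; that leaves conjunction.
The only consistent sequence is: conjunction conjunction noun noun determiner verb conjunction preposition preposition noun.
Rule-by-rule: rule 1 ✓; rule 2 ✓; rule 3 ✓; rule 4 ✓.

conjunction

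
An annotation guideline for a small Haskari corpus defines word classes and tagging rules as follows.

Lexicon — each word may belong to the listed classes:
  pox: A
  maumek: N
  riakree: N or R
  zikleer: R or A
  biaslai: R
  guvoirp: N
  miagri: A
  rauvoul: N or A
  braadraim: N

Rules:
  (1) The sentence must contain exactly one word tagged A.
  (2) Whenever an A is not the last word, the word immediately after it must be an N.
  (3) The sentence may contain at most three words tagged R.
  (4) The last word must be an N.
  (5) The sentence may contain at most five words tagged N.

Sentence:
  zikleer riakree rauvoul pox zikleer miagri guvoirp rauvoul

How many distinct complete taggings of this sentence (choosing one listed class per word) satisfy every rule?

Candidates per position — 1:zikleer {R,A}; 2:riakree {N,R}; 3:rauvoul {N,A}; 4:pox {A}; 5:zikleer {R,A}; 6:miagri {A}; 7:guvoirp {N}; 8:rauvoul {N,A}.
There are 32 candidate sequences in total.
Rule 1 cannot be satisfied by any choice of tags from the lexicon.
So there is no consistent tagging.
Count = 0.

0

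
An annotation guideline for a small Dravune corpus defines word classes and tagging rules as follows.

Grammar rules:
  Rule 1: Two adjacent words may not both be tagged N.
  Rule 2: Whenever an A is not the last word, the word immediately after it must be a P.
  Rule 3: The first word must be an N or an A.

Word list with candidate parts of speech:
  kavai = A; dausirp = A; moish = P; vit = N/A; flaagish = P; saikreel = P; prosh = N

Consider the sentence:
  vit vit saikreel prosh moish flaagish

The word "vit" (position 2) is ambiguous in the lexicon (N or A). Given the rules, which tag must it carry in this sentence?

Candidates per position — 1:vit {N,A}; 2:vit {N,A}; 3:saikreel {P}; 4:prosh {N}; 5:moish {P}; 6:flaagish {P}.
Word 1 cannot be A — rule 2 would then fail for every completion. It is N.
Word 2 cannot be N — rule 1 would then fail for every completion. It is A.
That leaves exactly one tagging: N A P N P P.
Checking: rule 1 holds; rule 2 holds; rule 3 holds.

A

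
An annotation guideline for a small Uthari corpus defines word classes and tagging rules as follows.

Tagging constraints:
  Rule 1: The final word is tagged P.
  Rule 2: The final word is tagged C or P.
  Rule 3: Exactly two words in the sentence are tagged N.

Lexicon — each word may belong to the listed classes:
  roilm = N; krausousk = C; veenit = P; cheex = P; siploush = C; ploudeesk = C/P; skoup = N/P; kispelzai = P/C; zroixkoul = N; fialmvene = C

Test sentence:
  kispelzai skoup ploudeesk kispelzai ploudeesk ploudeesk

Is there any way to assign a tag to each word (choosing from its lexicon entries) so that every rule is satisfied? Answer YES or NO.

NO

Candidates per position — 1:kispelzai {P,C}; 2:skoup {N,P}; 3:ploudeesk {C,P}; 4:kispelzai {P,C}; 5:ploudeesk {C,P}; 6:ploudeesk {C,P}.
Rule 3 cannot be satisfied by any choice of tags from the lexicon.
So there is no consistent tagging.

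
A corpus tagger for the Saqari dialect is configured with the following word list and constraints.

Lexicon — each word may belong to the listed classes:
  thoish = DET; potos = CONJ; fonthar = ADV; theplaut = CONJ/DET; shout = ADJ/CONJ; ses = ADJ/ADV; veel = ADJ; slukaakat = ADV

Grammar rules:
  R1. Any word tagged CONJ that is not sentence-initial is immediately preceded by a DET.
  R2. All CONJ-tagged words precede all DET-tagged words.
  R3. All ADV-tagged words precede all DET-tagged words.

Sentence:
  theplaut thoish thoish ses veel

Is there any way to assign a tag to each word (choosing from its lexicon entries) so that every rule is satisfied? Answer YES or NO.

Candidates per position — 1:theplaut {CONJ,DET}; 2:thoish {DET}; 3:thoish {DET}; 4:ses {ADJ,ADV}; 5:veel {ADJ}.
One satisfying assignment: DET DET DET ADJ ADJ.
Verifying each rule — rule 1 satisfied; rule 2 satisfied; rule 3 satisfied.

YES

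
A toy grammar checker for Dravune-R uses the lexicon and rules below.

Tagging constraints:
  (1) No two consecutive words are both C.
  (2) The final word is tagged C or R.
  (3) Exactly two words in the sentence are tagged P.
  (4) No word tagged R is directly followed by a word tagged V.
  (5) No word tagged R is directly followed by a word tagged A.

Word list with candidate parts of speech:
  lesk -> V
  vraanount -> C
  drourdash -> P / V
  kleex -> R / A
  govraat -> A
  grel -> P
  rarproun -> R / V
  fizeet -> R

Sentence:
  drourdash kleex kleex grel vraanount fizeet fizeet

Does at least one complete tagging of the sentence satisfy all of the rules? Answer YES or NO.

Candidates per position — 1:drourdash {P,V}; 2:kleex {R,A}; 3:kleex {R,A}; 4:grel {P}; 5:vraanount {C}; 6:fizeet {R}; 7:fizeet {R}.
One satisfying assignment: P A R P C R R.
Checking: rule 1 holds; rule 2 holds; rule 3 holds; rule 4 holds; rule 5 holds.

YES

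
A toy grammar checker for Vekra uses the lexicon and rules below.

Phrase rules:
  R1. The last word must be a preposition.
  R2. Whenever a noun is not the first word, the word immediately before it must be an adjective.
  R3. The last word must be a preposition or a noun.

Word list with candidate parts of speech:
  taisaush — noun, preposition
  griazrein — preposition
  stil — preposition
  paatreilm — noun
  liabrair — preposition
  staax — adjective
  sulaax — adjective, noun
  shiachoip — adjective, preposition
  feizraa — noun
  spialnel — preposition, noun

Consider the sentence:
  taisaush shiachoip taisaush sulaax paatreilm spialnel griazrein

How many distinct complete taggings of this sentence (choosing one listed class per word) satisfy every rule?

Candidates per position — 1:taisaush {noun,preposition}; 2:shiachoip {adjective,preposition}; 3:taisaush {noun,preposition}; 4:sulaax {adjective,noun}; 5:paatreilm {noun}; 6:spialnel {preposition,noun}; 7:griazrein {preposition}.
There are 32 candidate sequences in total.
Checking each against the rules leaves 6 sequences.
Count = 6.

6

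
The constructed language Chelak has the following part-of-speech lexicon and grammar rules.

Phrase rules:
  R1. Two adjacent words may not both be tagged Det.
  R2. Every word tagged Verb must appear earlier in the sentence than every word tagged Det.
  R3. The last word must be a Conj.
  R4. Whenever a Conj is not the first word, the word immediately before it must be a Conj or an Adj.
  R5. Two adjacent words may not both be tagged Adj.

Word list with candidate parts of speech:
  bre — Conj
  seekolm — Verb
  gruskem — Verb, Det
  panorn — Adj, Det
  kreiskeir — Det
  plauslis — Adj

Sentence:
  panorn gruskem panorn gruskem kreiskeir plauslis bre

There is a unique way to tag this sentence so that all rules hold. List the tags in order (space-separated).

Adj Verb Adj Verb Det Adj Conj

Candidates per position — 1:panorn {Adj,Det}; 2:gruskem {Verb,Det}; 3:panorn {Adj,Det}; 4:gruskem {Verb,Det}; 5:kreiskeir {Det}; 6:plauslis {Adj}; 7:bre {Conj}.
Position 4: tagging it Det would leave rule 1 unsatisfiable, so it must be Verb.
Position 1: tagging it Det would leave rule 2 unsatisfiable, so it must be Adj.
Position 2: tagging it Det would leave rule 2 unsatisfiable, so it must be Verb.
Position 3: tagging it Det would leave rule 2 unsatisfiable, so it must be Adj.
The only consistent sequence is: Adj Verb Adj Verb Det Adj Conj.
Check: rule 1 satisfied; rule 2 satisfied; rule 3 satisfied; rule 4 satisfied; rule 5 satisfied.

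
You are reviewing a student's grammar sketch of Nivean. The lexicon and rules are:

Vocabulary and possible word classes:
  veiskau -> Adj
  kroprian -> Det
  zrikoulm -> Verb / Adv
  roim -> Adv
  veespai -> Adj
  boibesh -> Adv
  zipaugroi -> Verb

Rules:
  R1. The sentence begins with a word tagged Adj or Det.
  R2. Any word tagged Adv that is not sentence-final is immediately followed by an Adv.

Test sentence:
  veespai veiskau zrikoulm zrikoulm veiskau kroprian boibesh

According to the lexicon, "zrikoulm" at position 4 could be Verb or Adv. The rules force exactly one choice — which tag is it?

Verb

Candidates per position — 1:veespai {Adj}; 2:veiskau {Adj}; 3:zrikoulm {Verb,Adv}; 4:zrikoulm {Verb,Adv}; 5:veiskau {Adj}; 6:kroprian {Det}; 7:boibesh {Adv}.
Position 3: Adv is ruled out by rule 2; that leaves Verb.
Position 4: Adv is ruled out by rule 2; that leaves Verb.
That leaves exactly one tagging: Adj Adj Verb Verb Adj Det Adv.
Checking: rule 1 satisfied; rule 2 satisfied.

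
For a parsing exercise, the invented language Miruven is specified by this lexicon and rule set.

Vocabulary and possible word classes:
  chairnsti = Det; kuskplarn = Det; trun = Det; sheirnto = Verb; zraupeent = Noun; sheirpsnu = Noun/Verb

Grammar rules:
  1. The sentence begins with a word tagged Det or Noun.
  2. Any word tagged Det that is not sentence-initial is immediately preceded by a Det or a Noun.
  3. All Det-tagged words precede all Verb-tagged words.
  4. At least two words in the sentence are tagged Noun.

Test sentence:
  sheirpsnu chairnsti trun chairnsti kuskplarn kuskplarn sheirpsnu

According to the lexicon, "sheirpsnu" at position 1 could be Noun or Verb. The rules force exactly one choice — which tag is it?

Noun

Candidates per position — 1:sheirpsnu {Noun,Verb}; 2:chairnsti {Det}; 3:trun {Det}; 4:chairnsti {Det}; 5:kuskplarn {Det}; 6:kuskplarn {Det}; 7:sheirpsnu {Noun,Verb}.
Position 1: Verb is ruled out by rule 1; that leaves Noun.
Position 7: Verb is ruled out by rule 4; that leaves Noun.
The unique satisfying tagging is: Noun Det Det Det Det Det Noun.
Rule-by-rule: rule 1 satisfied; rule 2 satisfied; rule 3 satisfied; rule 4 satisfied.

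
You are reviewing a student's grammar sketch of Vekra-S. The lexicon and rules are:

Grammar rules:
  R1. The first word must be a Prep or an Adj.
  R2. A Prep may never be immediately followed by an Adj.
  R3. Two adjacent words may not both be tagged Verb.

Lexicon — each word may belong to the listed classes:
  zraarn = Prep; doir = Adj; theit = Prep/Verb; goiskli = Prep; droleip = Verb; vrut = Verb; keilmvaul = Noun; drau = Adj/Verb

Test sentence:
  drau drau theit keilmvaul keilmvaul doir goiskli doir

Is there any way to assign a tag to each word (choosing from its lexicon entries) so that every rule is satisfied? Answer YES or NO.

NO

Candidates per position — 1:drau {Adj,Verb}; 2:drau {Adj,Verb}; 3:theit {Prep,Verb}; 4:keilmvaul {Noun}; 5:keilmvaul {Noun}; 6:doir {Adj}; 7:goiskli {Prep}; 8:doir {Adj}.
Rule 2 cannot be satisfied by any choice of tags from the lexicon.
So there is no consistent tagging.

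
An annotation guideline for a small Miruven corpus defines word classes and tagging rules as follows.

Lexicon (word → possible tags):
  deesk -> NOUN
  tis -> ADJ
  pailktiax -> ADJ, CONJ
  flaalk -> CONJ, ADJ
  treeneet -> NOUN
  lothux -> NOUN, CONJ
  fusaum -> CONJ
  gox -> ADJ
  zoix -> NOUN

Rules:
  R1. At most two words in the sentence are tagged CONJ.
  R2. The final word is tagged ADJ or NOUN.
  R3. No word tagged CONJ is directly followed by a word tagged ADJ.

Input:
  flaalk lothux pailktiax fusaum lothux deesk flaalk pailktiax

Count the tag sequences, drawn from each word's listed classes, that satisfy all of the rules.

Candidates per position — 1:flaalk {CONJ,ADJ}; 2:lothux {NOUN,CONJ}; 3:pailktiax {ADJ,CONJ}; 4:fusaum {CONJ}; 5:lothux {NOUN,CONJ}; 6:deesk {NOUN}; 7:flaalk {CONJ,ADJ}; 8:pailktiax {ADJ,CONJ}.
There are 64 candidate sequences in total.
The sequences that satisfy every rule: CONJ NOUN ADJ CONJ NOUN NOUN ADJ ADJ; ADJ NOUN ADJ CONJ NOUN NOUN ADJ ADJ; ADJ NOUN ADJ CONJ CONJ NOUN ADJ ADJ; ADJ NOUN CONJ CONJ NOUN NOUN ADJ ADJ.
Count = 4.

4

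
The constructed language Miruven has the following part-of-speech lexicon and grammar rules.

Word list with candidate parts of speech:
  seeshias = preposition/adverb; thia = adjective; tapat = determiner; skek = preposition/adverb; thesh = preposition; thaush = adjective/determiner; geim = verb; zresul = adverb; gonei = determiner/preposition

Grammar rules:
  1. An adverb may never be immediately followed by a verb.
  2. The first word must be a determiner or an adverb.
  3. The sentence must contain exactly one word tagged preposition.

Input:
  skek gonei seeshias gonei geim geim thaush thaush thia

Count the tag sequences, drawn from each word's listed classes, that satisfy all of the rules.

12

Candidates per position — 1:skek {preposition,adverb}; 2:gonei {determiner,preposition}; 3:seeshias {preposition,adverb}; 4:gonei {determiner,preposition}; 5:geim {verb}; 6:geim {verb}; 7:thaush {adjective,determiner}; 8:thaush {adjective,determiner}; 9:thia {adjective}.
There are 64 candidate sequences in total.
Checking each against the rules leaves 12 sequences.
Count = 12.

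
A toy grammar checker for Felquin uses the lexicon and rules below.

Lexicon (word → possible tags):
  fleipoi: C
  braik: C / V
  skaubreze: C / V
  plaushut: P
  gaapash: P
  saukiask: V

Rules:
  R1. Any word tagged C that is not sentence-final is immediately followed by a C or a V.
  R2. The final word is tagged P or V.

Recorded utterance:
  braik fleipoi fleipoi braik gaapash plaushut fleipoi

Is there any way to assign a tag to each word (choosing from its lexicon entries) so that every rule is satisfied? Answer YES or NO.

Candidates per position — 1:braik {C,V}; 2:fleipoi {C}; 3:fleipoi {C}; 4:braik {C,V}; 5:gaapash {P}; 6:plaushut {P}; 7:fleipoi {C}.
Rule 2 cannot be satisfied by any choice of tags from the lexicon.
So there is no consistent tagging.

NO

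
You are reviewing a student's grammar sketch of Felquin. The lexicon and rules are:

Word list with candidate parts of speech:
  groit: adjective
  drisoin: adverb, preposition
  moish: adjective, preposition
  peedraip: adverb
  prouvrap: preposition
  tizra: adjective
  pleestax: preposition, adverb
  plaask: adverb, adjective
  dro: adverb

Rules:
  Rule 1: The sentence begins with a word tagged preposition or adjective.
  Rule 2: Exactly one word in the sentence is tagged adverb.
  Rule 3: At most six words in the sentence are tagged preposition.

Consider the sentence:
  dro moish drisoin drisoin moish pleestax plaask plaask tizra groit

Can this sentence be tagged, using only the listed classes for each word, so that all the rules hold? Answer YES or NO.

NO

Candidates per position — 1:dro {adverb}; 2:moish {adjective,preposition}; 3:drisoin {adverb,preposition}; 4:drisoin {adverb,preposition}; 5:moish {adjective,preposition}; 6:pleestax {preposition,adverb}; 7:plaask {adverb,adjective}; 8:plaask {adverb,adjective}; 9:tizra {adjective}; 10:groit {adjective}.
Rule 1 cannot be satisfied by any choice of tags from the lexicon.
So there is no consistent tagging.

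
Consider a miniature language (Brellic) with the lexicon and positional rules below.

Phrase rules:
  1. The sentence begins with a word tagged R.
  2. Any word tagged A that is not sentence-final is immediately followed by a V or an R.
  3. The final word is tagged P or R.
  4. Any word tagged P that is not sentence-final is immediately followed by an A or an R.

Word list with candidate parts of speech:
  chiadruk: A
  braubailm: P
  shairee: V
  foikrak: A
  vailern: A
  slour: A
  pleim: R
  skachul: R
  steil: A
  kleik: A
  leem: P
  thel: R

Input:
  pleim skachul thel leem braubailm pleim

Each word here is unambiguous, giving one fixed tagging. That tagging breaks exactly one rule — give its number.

Fixed tagging: R R R P P R.
Checking each rule: R1 pass, R2 pass, R3 pass, R4 fail.
Only rule 4 fails.

4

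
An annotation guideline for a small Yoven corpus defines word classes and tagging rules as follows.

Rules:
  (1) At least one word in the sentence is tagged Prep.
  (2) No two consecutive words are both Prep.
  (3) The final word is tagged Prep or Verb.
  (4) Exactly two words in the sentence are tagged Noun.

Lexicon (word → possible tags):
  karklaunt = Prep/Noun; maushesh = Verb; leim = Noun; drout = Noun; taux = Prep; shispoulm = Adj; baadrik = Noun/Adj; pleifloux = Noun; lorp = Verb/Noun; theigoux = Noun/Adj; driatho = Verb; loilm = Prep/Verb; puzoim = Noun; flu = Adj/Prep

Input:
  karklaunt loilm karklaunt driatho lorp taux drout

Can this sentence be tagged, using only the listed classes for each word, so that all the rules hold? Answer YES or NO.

NO

Candidates per position — 1:karklaunt {Prep,Noun}; 2:loilm {Prep,Verb}; 3:karklaunt {Prep,Noun}; 4:driatho {Verb}; 5:lorp {Verb,Noun}; 6:taux {Prep}; 7:drout {Noun}.
Rule 3 cannot be satisfied by any choice of tags from the lexicon.
So there is no consistent tagging.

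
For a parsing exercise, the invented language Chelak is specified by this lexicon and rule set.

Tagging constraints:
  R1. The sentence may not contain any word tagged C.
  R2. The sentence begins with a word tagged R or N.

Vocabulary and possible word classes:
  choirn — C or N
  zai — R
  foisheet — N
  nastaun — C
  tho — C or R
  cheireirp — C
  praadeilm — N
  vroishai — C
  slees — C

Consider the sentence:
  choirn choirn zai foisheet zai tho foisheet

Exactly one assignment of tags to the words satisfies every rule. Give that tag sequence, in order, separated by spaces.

Candidates per position — 1:choirn {C,N}; 2:choirn {C,N}; 3:zai {R}; 4:foisheet {N}; 5:zai {R}; 6:tho {C,R}; 7:foisheet {N}.
Position 1: C is ruled out by rule 1; that leaves N.
Position 2: C is ruled out by rule 1; that leaves N.
Position 6: C is ruled out by rule 1; that leaves R.
So the tagging must be: N N R N R R N.
Rule-by-rule: rule 1 holds; rule 2 holds.

N N R N R R N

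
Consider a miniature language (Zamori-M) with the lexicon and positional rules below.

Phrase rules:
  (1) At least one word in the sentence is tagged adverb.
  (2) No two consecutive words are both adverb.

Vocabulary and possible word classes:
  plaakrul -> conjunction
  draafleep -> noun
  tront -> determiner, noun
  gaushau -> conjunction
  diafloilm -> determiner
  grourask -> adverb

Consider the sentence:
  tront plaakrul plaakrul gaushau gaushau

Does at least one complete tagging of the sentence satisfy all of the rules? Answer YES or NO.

NO

Candidates per position — 1:tront {determiner,noun}; 2:plaakrul {conjunction}; 3:plaakrul {conjunction}; 4:gaushau {conjunction}; 5:gaushau {conjunction}.
Rule 1 cannot be satisfied by any choice of tags from the lexicon.
So there is no consistent tagging.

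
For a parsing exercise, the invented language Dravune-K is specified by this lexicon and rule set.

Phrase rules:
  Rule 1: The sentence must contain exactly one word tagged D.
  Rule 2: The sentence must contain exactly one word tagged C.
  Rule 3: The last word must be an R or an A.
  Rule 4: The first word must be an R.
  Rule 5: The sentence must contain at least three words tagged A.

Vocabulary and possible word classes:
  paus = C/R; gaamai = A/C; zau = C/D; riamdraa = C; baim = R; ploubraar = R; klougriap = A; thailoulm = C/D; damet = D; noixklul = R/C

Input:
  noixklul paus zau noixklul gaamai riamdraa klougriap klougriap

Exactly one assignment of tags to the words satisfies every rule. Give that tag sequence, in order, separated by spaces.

Candidates per position — 1:noixklul {R,C}; 2:paus {C,R}; 3:zau {C,D}; 4:noixklul {R,C}; 5:gaamai {A,C}; 6:riamdraa {C}; 7:klougriap {A}; 8:klougriap {A}.
Position 1: C is ruled out by rule 2; that leaves R.
Position 2: C is ruled out by rule 2; that leaves R.
Position 3: C is ruled out by rule 1; that leaves D.
Position 4: C is ruled out by rule 2; that leaves R.
Position 5: C is ruled out by rule 2; that leaves A.
That leaves exactly one tagging: R R D R A C A A.
Verifying each rule — rule 1 ok; rule 2 ok; rule 3 ok; rule 4 ok; rule 5 ok.

R R D R A C A A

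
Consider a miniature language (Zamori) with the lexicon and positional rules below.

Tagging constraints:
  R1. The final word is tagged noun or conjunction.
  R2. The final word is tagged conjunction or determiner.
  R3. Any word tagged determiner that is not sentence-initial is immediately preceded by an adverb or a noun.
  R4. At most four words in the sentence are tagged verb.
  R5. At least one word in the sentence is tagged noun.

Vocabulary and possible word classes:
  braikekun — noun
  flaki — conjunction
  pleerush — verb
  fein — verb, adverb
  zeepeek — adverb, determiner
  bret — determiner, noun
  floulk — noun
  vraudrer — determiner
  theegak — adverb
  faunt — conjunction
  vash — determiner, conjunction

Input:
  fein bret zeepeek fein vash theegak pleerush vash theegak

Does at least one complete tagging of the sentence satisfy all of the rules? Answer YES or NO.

NO

Candidates per position — 1:fein {verb,adverb}; 2:bret {determiner,noun}; 3:zeepeek {adverb,determiner}; 4:fein {verb,adverb}; 5:vash {determiner,conjunction}; 6:theegak {adverb}; 7:pleerush {verb}; 8:vash {determiner,conjunction}; 9:theegak {adverb}.
Rule 1 cannot be satisfied by any choice of tags from the lexicon.
So there is no consistent tagging.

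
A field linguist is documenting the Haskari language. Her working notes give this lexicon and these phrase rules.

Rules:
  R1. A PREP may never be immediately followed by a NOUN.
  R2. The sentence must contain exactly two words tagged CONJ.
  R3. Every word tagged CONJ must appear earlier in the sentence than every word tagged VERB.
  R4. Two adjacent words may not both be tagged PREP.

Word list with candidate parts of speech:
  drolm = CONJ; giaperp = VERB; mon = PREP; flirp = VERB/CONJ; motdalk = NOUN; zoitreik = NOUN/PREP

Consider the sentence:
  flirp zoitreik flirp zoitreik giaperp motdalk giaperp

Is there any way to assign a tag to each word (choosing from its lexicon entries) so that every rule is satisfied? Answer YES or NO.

YES

Candidates per position — 1:flirp {VERB,CONJ}; 2:zoitreik {NOUN,PREP}; 3:flirp {VERB,CONJ}; 4:zoitreik {NOUN,PREP}; 5:giaperp {VERB}; 6:motdalk {NOUN}; 7:giaperp {VERB}.
One satisfying assignment: CONJ NOUN CONJ PREP VERB NOUN VERB.
Rule-by-rule: rule 1 ok; rule 2 ok; rule 3 ok; rule 4 ok.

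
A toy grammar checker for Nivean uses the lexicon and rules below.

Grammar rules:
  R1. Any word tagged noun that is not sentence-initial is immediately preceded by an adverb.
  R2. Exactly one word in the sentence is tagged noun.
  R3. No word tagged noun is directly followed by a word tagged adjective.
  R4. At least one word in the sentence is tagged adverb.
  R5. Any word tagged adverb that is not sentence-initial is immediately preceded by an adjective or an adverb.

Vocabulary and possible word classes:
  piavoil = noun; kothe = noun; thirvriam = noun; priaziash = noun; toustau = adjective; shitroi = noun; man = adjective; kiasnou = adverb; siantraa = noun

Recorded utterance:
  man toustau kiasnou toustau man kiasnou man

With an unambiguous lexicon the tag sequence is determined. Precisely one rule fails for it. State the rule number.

Fixed tagging: adjective adjective adverb adjective adjective adverb adjective.
Rule check: R1 ✓, R2 ✗, R3 ✓, R4 ✓, R5 ✓.
Only rule 2 fails.

2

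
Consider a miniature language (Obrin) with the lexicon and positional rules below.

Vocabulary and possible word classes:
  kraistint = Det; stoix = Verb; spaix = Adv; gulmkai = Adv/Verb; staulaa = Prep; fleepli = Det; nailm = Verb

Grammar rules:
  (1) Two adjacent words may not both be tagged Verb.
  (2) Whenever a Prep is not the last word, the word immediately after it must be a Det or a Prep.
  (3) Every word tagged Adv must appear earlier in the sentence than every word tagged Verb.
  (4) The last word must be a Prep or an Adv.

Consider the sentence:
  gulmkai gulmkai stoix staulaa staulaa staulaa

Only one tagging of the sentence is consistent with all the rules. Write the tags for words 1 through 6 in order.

Adv Adv Verb Prep Prep Prep

Candidates per position — 1:gulmkai {Adv,Verb}; 2:gulmkai {Adv,Verb}; 3:stoix {Verb}; 4:staulaa {Prep}; 5:staulaa {Prep}; 6:staulaa {Prep}.
Position 2: tagging it Verb would leave rule 1 unsatisfiable, so it must be Adv.
Position 1: tagging it Verb would leave rule 3 unsatisfiable, so it must be Adv.
The unique satisfying tagging is: Adv Adv Verb Prep Prep Prep.
Rule-by-rule: rule 1 ok; rule 2 ok; rule 3 ok; rule 4 ok.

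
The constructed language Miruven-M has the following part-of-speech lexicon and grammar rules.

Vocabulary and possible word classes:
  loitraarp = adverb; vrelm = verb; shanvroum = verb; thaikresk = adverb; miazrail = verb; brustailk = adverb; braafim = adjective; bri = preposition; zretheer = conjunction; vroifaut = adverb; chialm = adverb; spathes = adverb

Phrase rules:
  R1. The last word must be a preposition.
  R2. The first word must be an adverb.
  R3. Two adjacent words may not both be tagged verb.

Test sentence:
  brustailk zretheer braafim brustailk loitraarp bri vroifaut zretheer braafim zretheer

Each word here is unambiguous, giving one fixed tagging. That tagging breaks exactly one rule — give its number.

Fixed tagging: adverb conjunction adjective adverb adverb preposition adverb conjunction adjective conjunction.
Applying the rules: R1 fail, R2 pass, R3 pass.
Only rule 1 fails.

1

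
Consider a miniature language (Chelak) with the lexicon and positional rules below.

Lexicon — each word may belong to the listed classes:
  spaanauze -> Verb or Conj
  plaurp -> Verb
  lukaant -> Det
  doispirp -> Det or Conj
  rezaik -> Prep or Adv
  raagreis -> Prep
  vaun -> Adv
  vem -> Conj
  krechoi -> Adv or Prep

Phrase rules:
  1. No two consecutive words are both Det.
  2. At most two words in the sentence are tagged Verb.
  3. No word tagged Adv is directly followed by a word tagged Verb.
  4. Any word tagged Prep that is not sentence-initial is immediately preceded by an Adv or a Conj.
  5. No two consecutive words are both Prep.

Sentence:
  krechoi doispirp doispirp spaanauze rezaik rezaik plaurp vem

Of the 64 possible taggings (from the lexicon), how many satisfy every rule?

Candidates per position — 1:krechoi {Adv,Prep}; 2:doispirp {Det,Conj}; 3:doispirp {Det,Conj}; 4:spaanauze {Verb,Conj}; 5:rezaik {Prep,Adv}; 6:rezaik {Prep,Adv}; 7:plaurp {Verb}; 8:vem {Conj}.
There are 64 candidate sequences in total.
Checking each against the rules leaves 12 sequences.
Count = 12.

12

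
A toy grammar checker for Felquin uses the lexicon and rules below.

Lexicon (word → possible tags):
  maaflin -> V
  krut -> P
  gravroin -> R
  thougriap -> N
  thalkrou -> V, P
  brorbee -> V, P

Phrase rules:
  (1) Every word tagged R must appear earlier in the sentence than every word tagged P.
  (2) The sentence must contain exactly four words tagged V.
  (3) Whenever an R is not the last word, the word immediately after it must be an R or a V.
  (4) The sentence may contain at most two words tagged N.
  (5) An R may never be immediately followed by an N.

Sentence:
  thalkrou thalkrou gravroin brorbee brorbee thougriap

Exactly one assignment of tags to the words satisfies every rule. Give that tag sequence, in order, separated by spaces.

V V R V V N

Candidates per position — 1:thalkrou {V,P}; 2:thalkrou {V,P}; 3:gravroin {R}; 4:brorbee {V,P}; 5:brorbee {V,P}; 6:thougriap {N}.
Word 1 cannot be P — rule 1 would then fail for every completion. It is V.
Word 2 cannot be P — rule 1 would then fail for every completion. It is V.
Word 4 cannot be P — rule 2 would then fail for every completion. It is V.
Word 5 cannot be P — rule 2 would then fail for every completion. It is V.
That leaves exactly one tagging: V V R V V N.
Checking: rule 1 ✓; rule 2 ✓; rule 3 ✓; rule 4 ✓; rule 5 ✓.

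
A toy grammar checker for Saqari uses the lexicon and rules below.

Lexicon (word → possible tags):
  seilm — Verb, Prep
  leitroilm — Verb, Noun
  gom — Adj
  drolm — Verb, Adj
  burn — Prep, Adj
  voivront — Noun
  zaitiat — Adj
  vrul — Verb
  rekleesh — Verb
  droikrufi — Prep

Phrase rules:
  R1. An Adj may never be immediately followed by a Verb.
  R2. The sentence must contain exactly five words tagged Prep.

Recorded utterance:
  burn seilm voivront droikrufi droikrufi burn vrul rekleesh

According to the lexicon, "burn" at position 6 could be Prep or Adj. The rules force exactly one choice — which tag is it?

Prep

Candidates per position — 1:burn {Prep,Adj}; 2:seilm {Verb,Prep}; 3:voivront {Noun}; 4:droikrufi {Prep}; 5:droikrufi {Prep}; 6:burn {Prep,Adj}; 7:vrul {Verb}; 8:rekleesh {Verb}.
Position 1: Adj is ruled out by rule 2; that leaves Prep.
Position 2: Verb is ruled out by rule 2; that leaves Prep.
Position 6: Adj is ruled out by rule 1; that leaves Prep.
That leaves exactly one tagging: Prep Prep Noun Prep Prep Prep Verb Verb.
Verifying each rule — rule 1 satisfied; rule 2 satisfied.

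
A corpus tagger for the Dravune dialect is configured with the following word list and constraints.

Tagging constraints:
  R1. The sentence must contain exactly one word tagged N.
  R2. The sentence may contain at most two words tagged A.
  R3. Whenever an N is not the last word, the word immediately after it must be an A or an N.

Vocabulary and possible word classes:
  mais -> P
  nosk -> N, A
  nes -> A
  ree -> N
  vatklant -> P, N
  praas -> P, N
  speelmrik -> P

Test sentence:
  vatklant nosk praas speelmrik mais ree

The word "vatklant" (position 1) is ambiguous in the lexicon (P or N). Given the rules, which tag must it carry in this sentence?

P

Candidates per position — 1:vatklant {P,N}; 2:nosk {N,A}; 3:praas {P,N}; 4:speelmrik {P}; 5:mais {P}; 6:ree {N}.
Position 1: N is ruled out by rule 1; that leaves P.
Position 2: N is ruled out by rule 1; that leaves A.
Position 3: N is ruled out by rule 1; that leaves P.
The unique satisfying tagging is: P A P P P N.
Verifying each rule — rule 1 ✓; rule 2 ✓; rule 3 ✓.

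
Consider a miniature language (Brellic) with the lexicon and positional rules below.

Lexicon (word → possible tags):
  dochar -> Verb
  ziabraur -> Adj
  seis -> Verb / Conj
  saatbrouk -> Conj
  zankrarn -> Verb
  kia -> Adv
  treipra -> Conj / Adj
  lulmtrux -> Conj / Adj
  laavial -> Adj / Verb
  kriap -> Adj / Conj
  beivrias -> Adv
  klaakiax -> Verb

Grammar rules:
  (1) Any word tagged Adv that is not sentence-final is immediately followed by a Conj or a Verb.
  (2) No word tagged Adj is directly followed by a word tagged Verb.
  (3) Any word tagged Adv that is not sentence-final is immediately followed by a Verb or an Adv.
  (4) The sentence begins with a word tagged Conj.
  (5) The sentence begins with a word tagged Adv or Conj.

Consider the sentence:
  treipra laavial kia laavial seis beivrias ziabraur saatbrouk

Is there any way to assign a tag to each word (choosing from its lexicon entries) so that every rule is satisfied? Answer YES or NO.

Candidates per position — 1:treipra {Conj,Adj}; 2:laavial {Adj,Verb}; 3:kia {Adv}; 4:laavial {Adj,Verb}; 5:seis {Verb,Conj}; 6:beivrias {Adv}; 7:ziabraur {Adj}; 8:saatbrouk {Conj}.
Rule 1 cannot be satisfied by any choice of tags from the lexicon.
So there is no consistent tagging.

NO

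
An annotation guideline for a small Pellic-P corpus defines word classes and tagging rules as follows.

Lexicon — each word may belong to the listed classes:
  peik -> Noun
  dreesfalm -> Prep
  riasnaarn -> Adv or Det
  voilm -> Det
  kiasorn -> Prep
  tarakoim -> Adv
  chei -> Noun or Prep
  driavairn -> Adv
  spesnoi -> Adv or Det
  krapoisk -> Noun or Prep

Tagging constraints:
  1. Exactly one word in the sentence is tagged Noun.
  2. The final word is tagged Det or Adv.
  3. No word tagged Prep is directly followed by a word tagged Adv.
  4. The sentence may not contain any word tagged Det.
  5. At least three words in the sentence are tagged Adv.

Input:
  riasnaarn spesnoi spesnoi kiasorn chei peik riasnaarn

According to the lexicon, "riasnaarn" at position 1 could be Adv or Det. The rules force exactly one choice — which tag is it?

Candidates per position — 1:riasnaarn {Adv,Det}; 2:spesnoi {Adv,Det}; 3:spesnoi {Adv,Det}; 4:kiasorn {Prep}; 5:chei {Noun,Prep}; 6:peik {Noun}; 7:riasnaarn {Adv,Det}.
At position 1, choosing Det makes rule 4 impossible to satisfy; hence Adv.
At position 2, choosing Det makes rule 4 impossible to satisfy; hence Adv.
At position 3, choosing Det makes rule 4 impossible to satisfy; hence Adv.
At position 5, choosing Noun makes rule 1 impossible to satisfy; hence Prep.
At position 7, choosing Det makes rule 4 impossible to satisfy; hence Adv.
So the tagging must be: Adv Adv Adv Prep Prep Noun Adv.
Checking: rule 1 ✓; rule 2 ✓; rule 3 ✓; rule 4 ✓; rule 5 ✓.

Adv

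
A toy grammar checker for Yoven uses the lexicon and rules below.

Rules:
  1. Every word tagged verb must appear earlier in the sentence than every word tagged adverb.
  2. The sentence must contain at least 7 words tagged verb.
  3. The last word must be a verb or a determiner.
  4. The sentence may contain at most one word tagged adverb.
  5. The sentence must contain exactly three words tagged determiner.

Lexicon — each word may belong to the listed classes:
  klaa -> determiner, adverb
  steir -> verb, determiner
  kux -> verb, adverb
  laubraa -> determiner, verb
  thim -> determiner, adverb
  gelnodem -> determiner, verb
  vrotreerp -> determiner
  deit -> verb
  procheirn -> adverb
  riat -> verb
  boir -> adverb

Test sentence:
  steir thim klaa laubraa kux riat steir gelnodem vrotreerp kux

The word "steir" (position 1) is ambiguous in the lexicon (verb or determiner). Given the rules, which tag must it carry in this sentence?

verb

Candidates per position — 1:steir {verb,determiner}; 2:thim {determiner,adverb}; 3:klaa {determiner,adverb}; 4:laubraa {determiner,verb}; 5:kux {verb,adverb}; 6:riat {verb}; 7:steir {verb,determiner}; 8:gelnodem {determiner,verb}; 9:vrotreerp {determiner}; 10:kux {verb,adverb}.
Position 1: tagging it determiner would leave rule 2 unsatisfiable, so it must be verb.
Position 2: tagging it adverb would leave rule 1 unsatisfiable, so it must be determiner.
Position 3: tagging it adverb would leave rule 1 unsatisfiable, so it must be determiner.
Position 4: tagging it determiner would leave rule 2 unsatisfiable, so it must be verb.
Position 5: tagging it adverb would leave rule 1 unsatisfiable, so it must be verb.
Position 7: tagging it determiner would leave rule 2 unsatisfiable, so it must be verb.
Position 8: tagging it determiner would leave rule 2 unsatisfiable, so it must be verb.
Position 10: tagging it adverb would leave rule 2 unsatisfiable, so it must be verb.
The unique satisfying tagging is: verb determiner determiner verb verb verb verb verb determiner verb.
Rule-by-rule: rule 1 holds; rule 2 holds; rule 3 holds; rule 4 holds; rule 5 holds.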